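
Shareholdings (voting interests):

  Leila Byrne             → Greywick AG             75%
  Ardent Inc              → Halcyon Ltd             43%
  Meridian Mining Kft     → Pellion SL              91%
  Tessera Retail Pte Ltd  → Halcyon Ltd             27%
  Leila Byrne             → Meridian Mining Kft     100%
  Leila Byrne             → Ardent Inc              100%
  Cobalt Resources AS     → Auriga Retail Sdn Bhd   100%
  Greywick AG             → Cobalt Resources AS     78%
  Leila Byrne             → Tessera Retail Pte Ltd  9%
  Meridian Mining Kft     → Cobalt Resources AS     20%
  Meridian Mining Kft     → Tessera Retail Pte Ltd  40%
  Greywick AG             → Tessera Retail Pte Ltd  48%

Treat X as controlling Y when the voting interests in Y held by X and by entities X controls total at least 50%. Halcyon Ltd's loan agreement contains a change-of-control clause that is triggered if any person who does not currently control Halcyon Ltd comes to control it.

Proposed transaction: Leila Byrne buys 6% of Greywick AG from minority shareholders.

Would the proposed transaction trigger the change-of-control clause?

No

The purchase changes only Leila's holdings, so Leila is the only person who could newly come to control Halcyon.
Leila holds 75% of Greywick, so Leila controls Greywick.
Leila holds 100% of Meridian, so Leila controls Meridian.
Greywick and Meridian and Leila together hold 48% + 40% + 9% = 97% of Tessera, so Leila controls Tessera.
Leila holds 100% of Ardent, so Leila controls Ardent.
Tessera and Ardent together hold 27% + 43% = 70% of Halcyon, so Leila controls Halcyon.
So Leila already controls Halcyon before the transaction.
After the purchase, Leila's direct stake in Greywick rises to 75% + 6% = 81%.
Leila controlled Halcyon already, so this is not a new person acquiring control; every other person's position is unchanged or reduced.
No new person acquires control, so the clause is not triggered.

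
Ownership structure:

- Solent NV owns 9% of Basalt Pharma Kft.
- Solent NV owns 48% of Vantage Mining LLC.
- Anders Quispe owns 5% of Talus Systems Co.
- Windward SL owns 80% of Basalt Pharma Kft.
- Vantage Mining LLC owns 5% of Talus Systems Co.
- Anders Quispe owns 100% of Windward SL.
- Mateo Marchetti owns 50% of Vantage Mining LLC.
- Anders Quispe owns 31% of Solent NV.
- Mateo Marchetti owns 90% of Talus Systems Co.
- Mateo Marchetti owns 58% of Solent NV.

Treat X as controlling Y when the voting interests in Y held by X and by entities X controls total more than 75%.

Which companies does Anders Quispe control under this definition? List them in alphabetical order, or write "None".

Anders holds 100% of Windward, so Anders controls Windward.
Windward holds 80% of Basalt, so Anders controls Basalt.
No other company's threshold is met.

Basalt Pharma Kft, Windward SL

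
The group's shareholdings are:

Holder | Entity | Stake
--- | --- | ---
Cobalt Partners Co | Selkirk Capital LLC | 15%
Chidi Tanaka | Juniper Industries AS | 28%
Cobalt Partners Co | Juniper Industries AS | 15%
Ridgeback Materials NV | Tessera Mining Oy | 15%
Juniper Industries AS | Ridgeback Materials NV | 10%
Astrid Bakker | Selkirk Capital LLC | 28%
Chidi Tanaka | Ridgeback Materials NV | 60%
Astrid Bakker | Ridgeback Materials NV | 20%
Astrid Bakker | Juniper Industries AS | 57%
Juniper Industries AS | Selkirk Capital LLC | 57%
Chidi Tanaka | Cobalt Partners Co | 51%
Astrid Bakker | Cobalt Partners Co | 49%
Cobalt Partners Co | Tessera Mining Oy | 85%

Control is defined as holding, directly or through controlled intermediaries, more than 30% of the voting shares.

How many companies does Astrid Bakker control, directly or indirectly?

Astrid holds 49% of Cobalt, so Astrid controls Cobalt.
Cobalt and Astrid together hold 15% + 57% = 72% of Juniper, so Astrid controls Juniper.
Juniper and Cobalt and Astrid together hold 57% + 15% + 28% = 100% of Selkirk, so Astrid controls Selkirk.
Cobalt holds 85% of Tessera, so Astrid controls Tessera.
No other company's threshold is met.
Astrid controls 4 companies.

4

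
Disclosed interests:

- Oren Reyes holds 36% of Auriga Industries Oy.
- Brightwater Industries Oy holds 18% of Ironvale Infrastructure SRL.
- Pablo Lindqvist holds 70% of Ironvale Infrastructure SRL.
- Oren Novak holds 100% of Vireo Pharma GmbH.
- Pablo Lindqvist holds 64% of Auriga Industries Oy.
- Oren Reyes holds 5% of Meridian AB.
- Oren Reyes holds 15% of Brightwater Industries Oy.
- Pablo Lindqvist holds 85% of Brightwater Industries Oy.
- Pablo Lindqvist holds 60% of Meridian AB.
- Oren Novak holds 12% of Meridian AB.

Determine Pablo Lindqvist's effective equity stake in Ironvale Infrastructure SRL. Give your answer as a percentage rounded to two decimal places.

Pablo reaches Ironvale along 2 paths.
Direct stake: 70% = 70%.
Via Brightwater: 85% × 18% = 15.3%.
Total: 70% + 15.3% = 85.3%.
Rounded: 85.30%.

85.30%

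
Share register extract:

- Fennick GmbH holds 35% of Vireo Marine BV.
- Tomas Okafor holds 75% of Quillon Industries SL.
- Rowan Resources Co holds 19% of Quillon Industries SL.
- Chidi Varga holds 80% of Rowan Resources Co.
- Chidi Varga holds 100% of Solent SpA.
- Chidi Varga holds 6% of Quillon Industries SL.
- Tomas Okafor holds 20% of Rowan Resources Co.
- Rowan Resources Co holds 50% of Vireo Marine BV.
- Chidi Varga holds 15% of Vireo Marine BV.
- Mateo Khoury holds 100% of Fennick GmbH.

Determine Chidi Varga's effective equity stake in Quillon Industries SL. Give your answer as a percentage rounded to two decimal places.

21.20%

Chidi reaches Quillon along 2 paths.
Direct stake: 6% = 6%.
Via Rowan: 80% × 19% = 15.2%.
Total: 6% + 15.2% = 21.2%.
Rounded: 21.20%.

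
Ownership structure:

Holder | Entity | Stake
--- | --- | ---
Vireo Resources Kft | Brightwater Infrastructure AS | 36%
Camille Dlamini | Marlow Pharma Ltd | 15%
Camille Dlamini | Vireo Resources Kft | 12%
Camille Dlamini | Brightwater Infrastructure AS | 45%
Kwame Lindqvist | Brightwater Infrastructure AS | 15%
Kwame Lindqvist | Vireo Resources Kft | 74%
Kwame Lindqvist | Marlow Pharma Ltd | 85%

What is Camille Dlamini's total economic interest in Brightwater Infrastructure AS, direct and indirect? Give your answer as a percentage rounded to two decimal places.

49.32%

Camille reaches Brightwater along 2 paths.
Via Vireo: 12% × 36% = 4.32%.
Direct stake: 45% = 45%.
Total: 4.32% + 45% = 49.32%.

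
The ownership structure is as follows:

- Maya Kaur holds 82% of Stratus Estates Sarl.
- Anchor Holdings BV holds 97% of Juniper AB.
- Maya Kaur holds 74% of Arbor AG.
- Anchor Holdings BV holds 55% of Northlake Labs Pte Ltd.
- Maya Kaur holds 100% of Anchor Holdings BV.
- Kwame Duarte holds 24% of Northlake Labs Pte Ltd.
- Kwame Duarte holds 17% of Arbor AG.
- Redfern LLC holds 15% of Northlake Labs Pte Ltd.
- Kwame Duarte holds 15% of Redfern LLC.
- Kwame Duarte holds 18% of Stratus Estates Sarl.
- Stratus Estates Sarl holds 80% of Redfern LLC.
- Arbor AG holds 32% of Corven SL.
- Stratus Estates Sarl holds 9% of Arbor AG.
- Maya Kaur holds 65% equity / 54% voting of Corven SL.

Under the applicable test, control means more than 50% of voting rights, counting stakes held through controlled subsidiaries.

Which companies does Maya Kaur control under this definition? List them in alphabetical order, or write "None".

Anchor Holdings BV, Arbor AG, Corven SL, Juniper AB, Northlake Labs Pte Ltd, Redfern LLC, Stratus Estates Sarl

Maya holds 82% of Stratus, so Maya controls Stratus.
Maya holds 100% of Anchor, so Maya controls Anchor.
Stratus holds 80% of Redfern, so Maya controls Redfern.
Maya and Stratus together hold 74% + 9% = 83% of Arbor, so Maya controls Arbor.
Redfern and Anchor together hold 15% + 55% = 70% of Northlake, so Maya controls Northlake.
Anchor holds 97% of Juniper, so Maya controls Juniper.
Maya and Arbor together hold 54% + 32% = 86% of Corven, so Maya controls Corven.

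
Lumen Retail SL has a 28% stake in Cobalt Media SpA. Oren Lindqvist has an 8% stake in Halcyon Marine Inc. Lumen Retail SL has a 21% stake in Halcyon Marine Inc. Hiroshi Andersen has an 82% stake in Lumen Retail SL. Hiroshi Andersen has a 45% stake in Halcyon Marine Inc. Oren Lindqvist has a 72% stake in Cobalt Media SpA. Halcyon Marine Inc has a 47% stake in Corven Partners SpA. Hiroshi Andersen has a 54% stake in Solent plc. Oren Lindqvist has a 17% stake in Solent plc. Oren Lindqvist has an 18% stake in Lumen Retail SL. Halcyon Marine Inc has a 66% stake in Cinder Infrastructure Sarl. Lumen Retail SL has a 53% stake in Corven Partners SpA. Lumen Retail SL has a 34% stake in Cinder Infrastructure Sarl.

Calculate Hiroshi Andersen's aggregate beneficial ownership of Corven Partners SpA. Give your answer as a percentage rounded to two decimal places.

Hiroshi reaches Corven along 3 paths.
Via Lumen: 82% × 53% = 43.46%.
Via Halcyon: 45% × 47% = 21.15%.
Via Lumen → Halcyon: 82% × 21% × 47% = 8.0934%.
Total: 43.46% + 21.15% + 8.0934% = 72.7034%.
Rounded: 72.70%.

72.70%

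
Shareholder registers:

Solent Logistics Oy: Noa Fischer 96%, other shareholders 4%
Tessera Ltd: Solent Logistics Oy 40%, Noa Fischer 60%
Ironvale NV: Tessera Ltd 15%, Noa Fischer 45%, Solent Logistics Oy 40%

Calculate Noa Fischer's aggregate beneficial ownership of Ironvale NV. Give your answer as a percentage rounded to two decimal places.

Noa reaches Ironvale along 4 paths.
Via Solent → Tessera: 96% × 40% × 15% = 5.76%.
Via Tessera: 60% × 15% = 9%.
Direct stake: 45% = 45%.
Via Solent: 96% × 40% = 38.4%.
Total: 5.76% + 9% + 45% + 38.4% = 98.16%.

98.16%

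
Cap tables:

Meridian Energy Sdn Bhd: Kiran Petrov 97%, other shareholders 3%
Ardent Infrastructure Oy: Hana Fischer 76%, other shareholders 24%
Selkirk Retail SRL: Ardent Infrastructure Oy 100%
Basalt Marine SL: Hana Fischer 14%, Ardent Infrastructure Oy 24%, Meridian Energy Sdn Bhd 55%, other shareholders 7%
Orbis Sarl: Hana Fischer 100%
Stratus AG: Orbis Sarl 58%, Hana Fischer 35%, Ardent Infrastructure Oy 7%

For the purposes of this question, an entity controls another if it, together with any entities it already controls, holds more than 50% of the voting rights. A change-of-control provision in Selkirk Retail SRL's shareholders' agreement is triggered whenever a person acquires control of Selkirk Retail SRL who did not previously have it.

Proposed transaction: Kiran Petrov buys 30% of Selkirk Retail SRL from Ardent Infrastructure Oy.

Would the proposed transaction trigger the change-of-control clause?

No

The purchase adds only to Kiran's holdings (Ardent's stake shrinks), so Kiran is the only person who could newly come to control Selkirk.
Kiran holds 97% of Meridian, so Kiran controls Meridian.
Meridian holds 55% of Basalt, so Kiran controls Basalt.
Neither Kiran nor any entity Kiran controls holds any voting interest in Selkirk.
So before the transaction, Kiran does not control Selkirk.
After the purchase, Kiran holds 30% of Selkirk directly, and Ardent's stake falls to 70%.
After the transaction, Kiran's side holds 30% of Selkirk, not > 50%, so Kiran still does not control Selkirk.
No new person acquires control, so the clause is not triggered.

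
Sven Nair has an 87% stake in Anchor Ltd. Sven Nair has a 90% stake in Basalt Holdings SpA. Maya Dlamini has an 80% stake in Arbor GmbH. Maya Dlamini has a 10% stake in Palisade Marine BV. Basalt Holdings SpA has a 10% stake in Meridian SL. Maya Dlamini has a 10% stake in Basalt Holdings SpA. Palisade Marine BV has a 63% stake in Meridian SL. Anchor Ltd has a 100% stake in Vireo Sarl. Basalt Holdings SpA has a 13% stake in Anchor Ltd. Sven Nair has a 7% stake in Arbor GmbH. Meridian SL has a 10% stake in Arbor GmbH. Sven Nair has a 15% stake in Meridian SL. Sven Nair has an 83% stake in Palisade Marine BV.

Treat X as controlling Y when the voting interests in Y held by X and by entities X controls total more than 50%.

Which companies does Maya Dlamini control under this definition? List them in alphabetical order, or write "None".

Maya holds 80% of Arbor, so Maya controls Arbor.
No other company's threshold is met.

Arbor GmbH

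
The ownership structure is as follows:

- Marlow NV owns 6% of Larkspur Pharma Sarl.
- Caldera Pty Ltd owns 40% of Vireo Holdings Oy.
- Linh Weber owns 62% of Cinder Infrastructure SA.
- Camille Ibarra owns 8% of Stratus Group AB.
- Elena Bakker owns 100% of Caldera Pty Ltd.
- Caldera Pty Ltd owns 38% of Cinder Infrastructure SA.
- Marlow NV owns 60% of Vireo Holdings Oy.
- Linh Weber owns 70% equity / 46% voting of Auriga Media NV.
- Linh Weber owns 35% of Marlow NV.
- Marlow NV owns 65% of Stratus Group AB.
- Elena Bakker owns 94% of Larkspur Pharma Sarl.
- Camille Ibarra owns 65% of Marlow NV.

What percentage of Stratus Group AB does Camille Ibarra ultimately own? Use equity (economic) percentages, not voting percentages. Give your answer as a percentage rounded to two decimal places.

Camille reaches Stratus along 2 paths.
Via Marlow: 65% × 65% = 42.25%.
Direct stake: 8% = 8%.
Total: 42.25% + 8% = 50.25%.

50.25%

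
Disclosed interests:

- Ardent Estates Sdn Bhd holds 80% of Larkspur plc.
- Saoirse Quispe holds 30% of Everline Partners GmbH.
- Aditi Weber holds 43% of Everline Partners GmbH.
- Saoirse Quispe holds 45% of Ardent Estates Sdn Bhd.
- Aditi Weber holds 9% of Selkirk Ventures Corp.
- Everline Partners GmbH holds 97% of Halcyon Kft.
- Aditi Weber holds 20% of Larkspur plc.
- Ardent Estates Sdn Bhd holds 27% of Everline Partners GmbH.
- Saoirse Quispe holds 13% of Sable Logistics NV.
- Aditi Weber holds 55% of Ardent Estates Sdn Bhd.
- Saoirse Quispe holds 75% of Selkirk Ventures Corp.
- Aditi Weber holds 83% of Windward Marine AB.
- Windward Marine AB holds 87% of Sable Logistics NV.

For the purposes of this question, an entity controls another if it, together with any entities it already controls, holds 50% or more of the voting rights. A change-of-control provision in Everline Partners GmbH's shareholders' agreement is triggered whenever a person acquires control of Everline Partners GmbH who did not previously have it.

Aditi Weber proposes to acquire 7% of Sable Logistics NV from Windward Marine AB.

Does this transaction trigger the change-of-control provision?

The purchase adds only to Aditi's holdings (Windward's stake shrinks), so Aditi is the only person who could newly come to control Everline.
Aditi holds 55% of Ardent, so Aditi controls Ardent.
Aditi and Ardent together hold 43% + 27% = 70% of Everline, so Aditi controls Everline.
So Aditi already controls Everline before the transaction.
After the purchase, Aditi holds 7% of Sable directly, and Windward's stake falls to 80%.
Aditi controlled Everline already, so this is not a new person acquiring control; every other person's position is unchanged or reduced.
No new person acquires control, so the clause is not triggered.

No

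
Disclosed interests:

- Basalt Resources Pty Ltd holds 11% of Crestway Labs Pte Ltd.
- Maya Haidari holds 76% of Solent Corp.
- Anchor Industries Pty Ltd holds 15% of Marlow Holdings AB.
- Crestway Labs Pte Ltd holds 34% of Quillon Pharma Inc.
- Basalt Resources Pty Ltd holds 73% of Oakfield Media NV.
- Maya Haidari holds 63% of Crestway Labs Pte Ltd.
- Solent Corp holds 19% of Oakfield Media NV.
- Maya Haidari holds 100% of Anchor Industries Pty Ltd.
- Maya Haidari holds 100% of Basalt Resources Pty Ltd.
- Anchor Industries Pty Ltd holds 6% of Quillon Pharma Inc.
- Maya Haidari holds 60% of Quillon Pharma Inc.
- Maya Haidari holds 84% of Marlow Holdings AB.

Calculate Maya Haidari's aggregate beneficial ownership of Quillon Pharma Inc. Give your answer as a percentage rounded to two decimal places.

Maya reaches Quillon along 4 paths.
Direct stake: 60% = 60%.
Via Crestway: 63% × 34% = 21.42%.
Via Basalt → Crestway: 100% × 11% × 34% = 3.74%.
Via Anchor: 100% × 6% = 6%.
Total: 60% + 21.42% + 3.74% + 6% = 91.16%.

91.16%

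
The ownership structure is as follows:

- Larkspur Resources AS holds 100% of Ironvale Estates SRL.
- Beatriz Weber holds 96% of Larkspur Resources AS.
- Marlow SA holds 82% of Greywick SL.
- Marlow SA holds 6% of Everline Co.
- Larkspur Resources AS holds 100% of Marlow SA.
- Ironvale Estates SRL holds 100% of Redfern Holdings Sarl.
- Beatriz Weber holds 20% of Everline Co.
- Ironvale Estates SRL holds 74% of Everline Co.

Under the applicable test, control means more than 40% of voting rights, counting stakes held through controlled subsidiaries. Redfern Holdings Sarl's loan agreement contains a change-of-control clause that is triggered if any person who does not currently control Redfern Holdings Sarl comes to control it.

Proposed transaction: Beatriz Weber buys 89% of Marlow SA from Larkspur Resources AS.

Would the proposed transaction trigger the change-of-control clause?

No

The purchase adds only to Beatriz's holdings (Larkspur's stake shrinks), so Beatriz is the only person who could newly come to control Redfern.
Beatriz holds 96% of Larkspur, so Beatriz controls Larkspur.
Larkspur holds 100% of Ironvale, so Beatriz controls Ironvale.
Ironvale holds 100% of Redfern, so Beatriz controls Redfern.
So Beatriz already controls Redfern before the transaction.
After the purchase, Beatriz holds 89% of Marlow directly, and Larkspur's stake falls to 11%.
Beatriz controlled Redfern already, so this is not a new person acquiring control; every other person's position is unchanged or reduced.
No new person acquires control, so the clause is not triggered.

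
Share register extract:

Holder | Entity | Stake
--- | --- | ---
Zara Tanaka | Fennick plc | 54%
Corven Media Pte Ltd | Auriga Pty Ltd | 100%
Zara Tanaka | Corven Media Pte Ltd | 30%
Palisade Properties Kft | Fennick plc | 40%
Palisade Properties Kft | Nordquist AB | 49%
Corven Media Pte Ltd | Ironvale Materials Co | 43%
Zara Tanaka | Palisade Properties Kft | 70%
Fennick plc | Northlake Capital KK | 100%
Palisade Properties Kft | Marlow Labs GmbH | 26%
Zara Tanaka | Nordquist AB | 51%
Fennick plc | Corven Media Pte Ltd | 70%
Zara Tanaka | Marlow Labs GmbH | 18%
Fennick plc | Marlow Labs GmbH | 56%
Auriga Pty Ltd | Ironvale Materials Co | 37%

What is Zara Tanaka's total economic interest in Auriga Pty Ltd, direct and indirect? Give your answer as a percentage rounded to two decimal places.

Zara reaches Auriga along 3 paths.
Via Fennick → Corven: 54% × 70% × 100% = 37.8%.
Via Palisade → Fennick → Corven: 70% × 40% × 70% × 100% = 19.6%.
Via Corven: 30% × 100% = 30%.
Total: 37.8% + 19.6% + 30% = 87.4%.
Rounded: 87.40%.

87.40%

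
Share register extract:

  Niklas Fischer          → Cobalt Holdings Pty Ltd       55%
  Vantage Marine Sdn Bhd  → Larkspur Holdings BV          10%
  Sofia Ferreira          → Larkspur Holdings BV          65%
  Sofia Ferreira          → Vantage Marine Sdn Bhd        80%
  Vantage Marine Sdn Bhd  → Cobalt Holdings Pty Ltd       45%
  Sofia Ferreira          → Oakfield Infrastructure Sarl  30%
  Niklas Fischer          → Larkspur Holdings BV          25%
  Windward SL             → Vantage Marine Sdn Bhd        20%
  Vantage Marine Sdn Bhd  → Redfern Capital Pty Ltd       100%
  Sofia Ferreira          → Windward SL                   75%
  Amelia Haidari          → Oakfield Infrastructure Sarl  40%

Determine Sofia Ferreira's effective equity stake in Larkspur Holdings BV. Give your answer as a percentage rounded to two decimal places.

74.50%

Sofia reaches Larkspur along 3 paths.
Direct stake: 65% = 65%.
Via Windward → Vantage: 75% × 20% × 10% = 1.5%.
Via Vantage: 80% × 10% = 8%.
Total: 65% + 1.5% + 8% = 74.5%.
Rounded: 74.50%.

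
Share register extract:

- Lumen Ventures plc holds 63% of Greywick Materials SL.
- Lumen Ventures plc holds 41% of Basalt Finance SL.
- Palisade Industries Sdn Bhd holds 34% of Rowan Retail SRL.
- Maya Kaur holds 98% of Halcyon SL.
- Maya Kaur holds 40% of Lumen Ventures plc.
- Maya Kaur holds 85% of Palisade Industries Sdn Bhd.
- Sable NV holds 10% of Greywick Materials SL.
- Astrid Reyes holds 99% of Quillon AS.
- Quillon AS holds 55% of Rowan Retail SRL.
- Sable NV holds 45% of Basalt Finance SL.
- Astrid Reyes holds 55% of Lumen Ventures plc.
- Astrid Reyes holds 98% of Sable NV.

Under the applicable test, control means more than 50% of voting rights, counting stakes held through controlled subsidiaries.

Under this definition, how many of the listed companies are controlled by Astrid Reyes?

Astrid holds 99% of Quillon, so Astrid controls Quillon.
Astrid holds 55% of Lumen, so Astrid controls Lumen.
Astrid holds 98% of Sable, so Astrid controls Sable.
Lumen and Sable together hold 63% + 10% = 73% of Greywick, so Astrid controls Greywick.
Quillon holds 55% of Rowan, so Astrid controls Rowan.
Sable and Lumen together hold 45% + 41% = 86% of Basalt, so Astrid controls Basalt.
No other company's threshold is met.
Astrid controls 6 companies.

6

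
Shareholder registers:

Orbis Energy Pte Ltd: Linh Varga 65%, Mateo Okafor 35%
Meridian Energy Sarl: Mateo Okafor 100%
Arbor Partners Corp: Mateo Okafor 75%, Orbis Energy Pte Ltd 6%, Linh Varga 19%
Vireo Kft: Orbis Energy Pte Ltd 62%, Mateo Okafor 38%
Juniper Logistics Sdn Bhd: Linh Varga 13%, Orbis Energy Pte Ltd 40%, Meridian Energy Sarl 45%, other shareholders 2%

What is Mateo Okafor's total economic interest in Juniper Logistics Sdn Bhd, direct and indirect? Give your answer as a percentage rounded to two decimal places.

59.00%

Mateo reaches Juniper along 2 paths.
Via Orbis: 35% × 40% = 14%.
Via Meridian: 100% × 45% = 45%.
Total: 14% + 45% = 59%.
Rounded: 59.00%.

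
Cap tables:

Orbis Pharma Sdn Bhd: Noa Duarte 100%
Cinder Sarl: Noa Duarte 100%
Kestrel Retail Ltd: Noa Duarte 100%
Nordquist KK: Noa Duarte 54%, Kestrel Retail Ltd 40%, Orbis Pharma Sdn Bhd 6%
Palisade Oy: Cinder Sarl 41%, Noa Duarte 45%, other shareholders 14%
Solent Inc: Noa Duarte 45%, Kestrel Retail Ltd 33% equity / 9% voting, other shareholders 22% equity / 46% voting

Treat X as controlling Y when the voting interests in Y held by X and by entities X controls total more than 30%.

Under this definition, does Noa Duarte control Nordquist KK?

Yes

Noa holds 100% of Orbis, so Noa controls Orbis.
Noa holds 100% of Kestrel, so Noa controls Kestrel.
Noa and Kestrel and Orbis together hold 54% + 40% + 6% = 100% of Nordquist, so Noa controls Nordquist.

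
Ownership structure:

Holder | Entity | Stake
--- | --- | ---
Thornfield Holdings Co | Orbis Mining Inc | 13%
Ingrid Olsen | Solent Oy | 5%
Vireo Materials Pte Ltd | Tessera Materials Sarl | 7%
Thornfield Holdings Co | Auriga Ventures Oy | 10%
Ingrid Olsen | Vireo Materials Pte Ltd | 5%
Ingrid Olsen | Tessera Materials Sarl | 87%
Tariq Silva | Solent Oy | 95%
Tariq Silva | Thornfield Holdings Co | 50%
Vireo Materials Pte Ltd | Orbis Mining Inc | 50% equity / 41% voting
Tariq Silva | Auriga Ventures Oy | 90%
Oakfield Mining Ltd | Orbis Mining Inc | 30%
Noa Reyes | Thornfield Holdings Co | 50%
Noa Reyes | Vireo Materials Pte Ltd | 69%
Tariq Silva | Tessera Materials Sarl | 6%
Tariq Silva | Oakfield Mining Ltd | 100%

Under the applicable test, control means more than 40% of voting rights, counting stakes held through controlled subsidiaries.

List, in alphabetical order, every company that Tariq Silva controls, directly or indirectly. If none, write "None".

Tariq holds 50% of Thornfield, so Tariq controls Thornfield.
Tariq holds 95% of Solent, so Tariq controls Solent.
Tariq holds 100% of Oakfield, so Tariq controls Oakfield.
Thornfield and Oakfield together hold 13% + 30% = 43% of Orbis, so Tariq controls Orbis.
Thornfield and Tariq together hold 10% + 90% = 100% of Auriga, so Tariq controls Auriga.
No other company's threshold is met.

Auriga Ventures Oy, Oakfield Mining Ltd, Orbis Mining Inc, Solent Oy, Thornfield Holdings Co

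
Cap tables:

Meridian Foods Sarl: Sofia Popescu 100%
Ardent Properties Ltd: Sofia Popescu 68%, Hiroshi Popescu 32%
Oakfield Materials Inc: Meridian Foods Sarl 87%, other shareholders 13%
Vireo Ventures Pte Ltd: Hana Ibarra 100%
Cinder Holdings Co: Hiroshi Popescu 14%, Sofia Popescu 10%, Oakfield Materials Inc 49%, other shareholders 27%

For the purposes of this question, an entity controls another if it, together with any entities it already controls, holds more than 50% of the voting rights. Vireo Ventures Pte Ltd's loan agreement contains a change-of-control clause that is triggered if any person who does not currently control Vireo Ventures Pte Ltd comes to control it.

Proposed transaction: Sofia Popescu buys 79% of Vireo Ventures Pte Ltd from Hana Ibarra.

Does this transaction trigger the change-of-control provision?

The purchase adds only to Sofia's holdings (Hana's stake shrinks), so Sofia is the only person who could newly come to control Vireo.
Sofia holds 100% of Meridian, so Sofia controls Meridian.
Sofia holds 68% of Ardent, so Sofia controls Ardent.
Meridian holds 87% of Oakfield, so Sofia controls Oakfield.
Sofia and Oakfield together hold 10% + 49% = 59% of Cinder, so Sofia controls Cinder.
Neither Sofia nor any entity Sofia controls holds any voting interest in Vireo.
So before the transaction, Sofia does not control Vireo.
After the purchase, Sofia holds 79% of Vireo directly, and Hana's stake falls to 21%.
Sofia holds 79% of Vireo, so Sofia controls Vireo.
Sofia did not control Vireo before and does after, so the clause is triggered.

Yes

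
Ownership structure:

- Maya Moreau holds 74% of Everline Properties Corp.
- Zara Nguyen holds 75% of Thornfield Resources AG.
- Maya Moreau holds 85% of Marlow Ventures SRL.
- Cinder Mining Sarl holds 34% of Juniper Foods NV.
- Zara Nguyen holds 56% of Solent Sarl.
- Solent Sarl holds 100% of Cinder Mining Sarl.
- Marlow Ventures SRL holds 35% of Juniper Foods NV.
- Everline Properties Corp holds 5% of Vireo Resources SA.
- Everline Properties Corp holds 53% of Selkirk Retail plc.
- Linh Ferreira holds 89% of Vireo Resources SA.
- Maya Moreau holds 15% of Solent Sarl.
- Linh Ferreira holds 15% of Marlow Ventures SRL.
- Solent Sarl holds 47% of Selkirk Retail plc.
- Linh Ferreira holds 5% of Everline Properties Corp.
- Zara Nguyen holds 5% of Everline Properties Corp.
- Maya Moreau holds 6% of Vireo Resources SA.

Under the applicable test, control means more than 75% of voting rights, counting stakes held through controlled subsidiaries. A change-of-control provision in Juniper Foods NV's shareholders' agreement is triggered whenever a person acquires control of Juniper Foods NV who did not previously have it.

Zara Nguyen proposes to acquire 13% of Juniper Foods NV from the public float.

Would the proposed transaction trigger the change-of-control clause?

The purchase changes only Zara's holdings, so Zara is the only person who could newly come to control Juniper.
Zara's largest direct stake is 75% in Thornfield, which does not meet the threshold, so Zara controls no company.
Neither Zara nor any entity Zara controls holds any voting interest in Juniper.
So before the transaction, Zara does not control Juniper.
After the purchase, Zara holds 13% of Juniper directly.
After the transaction, Zara's side holds 13% of Juniper, not > 75%, so Zara still does not control Juniper.
No new person acquires control, so the clause is not triggered.

No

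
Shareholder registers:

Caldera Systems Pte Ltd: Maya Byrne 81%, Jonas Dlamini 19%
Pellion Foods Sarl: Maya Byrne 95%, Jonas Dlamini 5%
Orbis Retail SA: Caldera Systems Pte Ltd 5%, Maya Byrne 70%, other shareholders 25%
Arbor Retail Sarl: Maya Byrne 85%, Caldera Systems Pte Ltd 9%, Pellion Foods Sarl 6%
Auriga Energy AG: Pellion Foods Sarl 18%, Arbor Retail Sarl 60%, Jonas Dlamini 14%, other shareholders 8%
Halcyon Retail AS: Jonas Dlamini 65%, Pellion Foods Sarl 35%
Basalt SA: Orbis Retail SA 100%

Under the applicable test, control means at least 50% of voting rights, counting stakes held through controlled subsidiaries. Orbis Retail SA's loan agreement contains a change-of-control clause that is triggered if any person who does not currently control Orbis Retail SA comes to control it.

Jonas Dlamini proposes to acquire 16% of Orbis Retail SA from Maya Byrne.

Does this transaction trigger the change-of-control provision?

The purchase adds only to Jonas's holdings (Maya's stake shrinks), so Jonas is the only person who could newly come to control Orbis.
Jonas holds 65% of Halcyon, so Jonas controls Halcyon.
Neither Jonas nor any entity Jonas controls holds any voting interest in Orbis.
So before the transaction, Jonas does not control Orbis.
After the purchase, Jonas holds 16% of Orbis directly, and Maya's stake falls to 54%.
After the transaction, Jonas's side holds 16% of Orbis, not ≥ 50%, so Jonas still does not control Orbis.
No new person acquires control, so the clause is not triggered.

No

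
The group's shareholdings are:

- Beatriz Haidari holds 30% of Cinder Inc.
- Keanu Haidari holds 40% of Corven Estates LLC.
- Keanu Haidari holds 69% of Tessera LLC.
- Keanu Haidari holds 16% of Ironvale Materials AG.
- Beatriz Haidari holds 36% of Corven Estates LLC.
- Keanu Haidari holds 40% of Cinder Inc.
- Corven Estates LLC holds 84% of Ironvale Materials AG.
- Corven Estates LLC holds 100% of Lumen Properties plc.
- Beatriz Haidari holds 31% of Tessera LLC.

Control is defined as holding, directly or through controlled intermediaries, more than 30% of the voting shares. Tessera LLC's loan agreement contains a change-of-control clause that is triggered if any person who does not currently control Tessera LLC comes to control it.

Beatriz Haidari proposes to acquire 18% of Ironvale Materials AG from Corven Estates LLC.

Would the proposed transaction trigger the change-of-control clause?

No

The purchase adds only to Beatriz's holdings (Corven's stake shrinks), so Beatriz is the only person who could newly come to control Tessera.
Beatriz holds 31% of Tessera, so Beatriz controls Tessera.
So Beatriz already controls Tessera before the transaction.
After the purchase, Beatriz holds 18% of Ironvale directly, and Corven's stake falls to 66%.
Beatriz controlled Tessera already, so this is not a new person acquiring control; every other person's position is unchanged or reduced.
No new person acquires control, so the clause is not triggered.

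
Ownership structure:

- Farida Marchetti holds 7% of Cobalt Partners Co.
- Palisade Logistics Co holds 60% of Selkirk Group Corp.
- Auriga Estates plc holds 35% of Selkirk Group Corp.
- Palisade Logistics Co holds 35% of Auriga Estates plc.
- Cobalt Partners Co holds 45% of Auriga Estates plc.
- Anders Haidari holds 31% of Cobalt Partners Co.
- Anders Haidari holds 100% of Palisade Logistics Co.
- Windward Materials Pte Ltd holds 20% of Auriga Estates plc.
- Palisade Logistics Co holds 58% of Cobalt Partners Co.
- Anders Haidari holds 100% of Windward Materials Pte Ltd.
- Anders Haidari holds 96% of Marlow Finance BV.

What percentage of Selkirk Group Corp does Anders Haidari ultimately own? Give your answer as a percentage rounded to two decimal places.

Anders reaches Selkirk along 5 paths.
Via Palisade → Cobalt → Auriga: 100% × 58% × 45% × 35% = 9.135%.
Via Cobalt → Auriga: 31% × 45% × 35% = 4.8825%.
Via Windward → Auriga: 100% × 20% × 35% = 7%.
Via Palisade → Auriga: 100% × 35% × 35% = 12.25%.
Via Palisade: 100% × 60% = 60%.
Total: 9.135% + 4.8825% + 7% + 12.25% + 60% = 93.2675%.
Rounded: 93.27%.

93.27%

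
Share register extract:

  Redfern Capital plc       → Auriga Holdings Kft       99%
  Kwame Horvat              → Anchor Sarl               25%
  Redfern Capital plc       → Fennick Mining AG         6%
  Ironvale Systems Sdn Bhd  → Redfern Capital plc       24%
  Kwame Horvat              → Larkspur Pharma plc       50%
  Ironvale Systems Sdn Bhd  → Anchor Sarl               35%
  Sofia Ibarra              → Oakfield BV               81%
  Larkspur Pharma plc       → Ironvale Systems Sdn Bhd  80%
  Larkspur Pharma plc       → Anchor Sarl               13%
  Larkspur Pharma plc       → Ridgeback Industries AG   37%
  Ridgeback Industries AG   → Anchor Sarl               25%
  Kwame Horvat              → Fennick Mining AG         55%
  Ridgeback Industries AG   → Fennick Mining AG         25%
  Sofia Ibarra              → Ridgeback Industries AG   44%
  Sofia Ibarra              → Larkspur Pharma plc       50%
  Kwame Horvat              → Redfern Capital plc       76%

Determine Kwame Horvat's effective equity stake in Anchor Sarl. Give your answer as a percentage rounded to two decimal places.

Kwame reaches Anchor along 4 paths.
Via Larkspur → Ironvale: 50% × 80% × 35% = 14%.
Via Larkspur → Ridgeback: 50% × 37% × 25% = 4.625%.
Direct stake: 25% = 25%.
Via Larkspur: 50% × 13% = 6.5%.
Total: 14% + 4.625% + 25% + 6.5% = 50.125%.
Rounded: 50.13%.

50.13%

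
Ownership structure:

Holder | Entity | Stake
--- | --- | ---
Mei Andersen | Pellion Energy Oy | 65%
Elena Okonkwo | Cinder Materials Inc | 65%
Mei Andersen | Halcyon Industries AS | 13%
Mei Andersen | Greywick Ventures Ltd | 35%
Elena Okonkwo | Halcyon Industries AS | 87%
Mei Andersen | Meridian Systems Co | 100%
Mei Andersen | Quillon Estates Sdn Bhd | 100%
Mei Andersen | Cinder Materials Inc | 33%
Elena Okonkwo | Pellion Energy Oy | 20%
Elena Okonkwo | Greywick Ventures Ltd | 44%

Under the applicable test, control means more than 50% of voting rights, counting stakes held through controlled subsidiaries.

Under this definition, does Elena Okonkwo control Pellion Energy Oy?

Elena holds 87% of Halcyon, so Elena controls Halcyon.
Elena holds 65% of Cinder, so Elena controls Cinder.
In Pellion, Elena's side holds only 20%, not > 50%.
So Elena does not control Pellion.

No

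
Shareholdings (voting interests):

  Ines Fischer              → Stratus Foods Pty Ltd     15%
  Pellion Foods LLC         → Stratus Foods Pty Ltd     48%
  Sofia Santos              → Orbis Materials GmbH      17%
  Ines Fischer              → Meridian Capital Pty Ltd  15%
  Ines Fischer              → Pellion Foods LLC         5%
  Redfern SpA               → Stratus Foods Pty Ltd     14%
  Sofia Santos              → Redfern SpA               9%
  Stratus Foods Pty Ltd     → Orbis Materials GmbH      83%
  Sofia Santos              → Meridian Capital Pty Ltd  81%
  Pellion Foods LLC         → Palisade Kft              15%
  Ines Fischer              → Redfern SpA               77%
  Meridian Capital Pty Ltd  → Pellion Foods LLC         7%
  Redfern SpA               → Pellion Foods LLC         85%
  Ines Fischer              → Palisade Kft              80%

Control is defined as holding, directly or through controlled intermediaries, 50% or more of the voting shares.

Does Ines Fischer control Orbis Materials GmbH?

Ines holds 77% of Redfern, so Ines controls Redfern.
Redfern and Ines together hold 85% + 5% = 90% of Pellion, so Ines controls Pellion.
Pellion and Redfern and Ines together hold 48% + 14% + 15% = 77% of Stratus, so Ines controls Stratus.
Stratus holds 83% of Orbis, so Ines controls Orbis.

Yes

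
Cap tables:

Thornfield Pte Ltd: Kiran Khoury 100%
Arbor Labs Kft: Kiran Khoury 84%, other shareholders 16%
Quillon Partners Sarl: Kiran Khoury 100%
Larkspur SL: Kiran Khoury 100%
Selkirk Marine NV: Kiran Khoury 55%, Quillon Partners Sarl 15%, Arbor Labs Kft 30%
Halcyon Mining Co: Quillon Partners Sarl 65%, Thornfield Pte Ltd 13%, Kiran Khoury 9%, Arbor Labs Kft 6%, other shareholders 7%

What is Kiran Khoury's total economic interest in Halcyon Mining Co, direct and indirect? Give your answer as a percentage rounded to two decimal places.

92.04%

Kiran reaches Halcyon along 4 paths.
Via Quillon: 100% × 65% = 65%.
Via Thornfield: 100% × 13% = 13%.
Direct stake: 9% = 9%.
Via Arbor: 84% × 6% = 5.04%.
Total: 65% + 13% + 9% + 5.04% = 92.04%.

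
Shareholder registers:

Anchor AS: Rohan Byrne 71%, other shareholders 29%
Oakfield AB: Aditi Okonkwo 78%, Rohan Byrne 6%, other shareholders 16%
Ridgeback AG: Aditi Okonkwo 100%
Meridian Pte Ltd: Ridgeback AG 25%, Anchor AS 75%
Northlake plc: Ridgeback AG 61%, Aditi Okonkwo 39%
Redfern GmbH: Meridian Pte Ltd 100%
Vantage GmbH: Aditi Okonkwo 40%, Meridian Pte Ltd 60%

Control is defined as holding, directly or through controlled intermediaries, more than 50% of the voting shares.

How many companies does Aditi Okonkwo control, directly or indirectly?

Aditi holds 78% of Oakfield, so Aditi controls Oakfield.
Aditi holds 100% of Ridgeback, so Aditi controls Ridgeback.
Ridgeback and Aditi together hold 61% + 39% = 100% of Northlake, so Aditi controls Northlake.
No other company's threshold is met.
Aditi controls 3 companies.

3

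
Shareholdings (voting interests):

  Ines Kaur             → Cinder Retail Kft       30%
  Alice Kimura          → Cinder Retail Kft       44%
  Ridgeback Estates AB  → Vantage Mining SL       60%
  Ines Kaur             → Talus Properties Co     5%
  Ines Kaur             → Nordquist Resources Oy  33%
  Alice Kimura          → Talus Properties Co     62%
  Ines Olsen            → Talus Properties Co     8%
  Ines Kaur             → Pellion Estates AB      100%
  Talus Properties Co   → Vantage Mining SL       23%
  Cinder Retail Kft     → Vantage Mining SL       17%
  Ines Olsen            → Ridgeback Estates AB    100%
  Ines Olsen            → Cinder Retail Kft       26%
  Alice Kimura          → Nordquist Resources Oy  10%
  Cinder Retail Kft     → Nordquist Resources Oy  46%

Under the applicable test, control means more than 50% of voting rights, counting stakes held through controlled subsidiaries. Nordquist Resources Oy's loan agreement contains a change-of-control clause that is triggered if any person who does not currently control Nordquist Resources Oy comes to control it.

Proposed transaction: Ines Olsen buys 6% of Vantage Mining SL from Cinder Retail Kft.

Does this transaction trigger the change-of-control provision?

No

The purchase adds only to Ines Olsen's holdings (Cinder's stake shrinks), so Ines Olsen is the only person who could newly come to control Nordquist.
Ines Olsen holds 100% of Ridgeback, so Ines Olsen controls Ridgeback.
Ridgeback holds 60% of Vantage, so Ines Olsen controls Vantage.
Neither Ines Olsen nor any entity Ines Olsen controls holds any voting interest in Nordquist.
So before the transaction, Ines Olsen does not control Nordquist.
After the purchase, Ines Olsen holds 6% of Vantage directly, and Cinder's stake falls to 11%.
Ridgeback and Ines Olsen together hold 60% + 6% = 66% of Vantage, so Ines Olsen controls Vantage.
After the transaction, neither Ines Olsen nor any entity Ines Olsen controls holds a voting interest in Nordquist, so Ines Olsen still does not control it.
No new person acquires control, so the clause is not triggered.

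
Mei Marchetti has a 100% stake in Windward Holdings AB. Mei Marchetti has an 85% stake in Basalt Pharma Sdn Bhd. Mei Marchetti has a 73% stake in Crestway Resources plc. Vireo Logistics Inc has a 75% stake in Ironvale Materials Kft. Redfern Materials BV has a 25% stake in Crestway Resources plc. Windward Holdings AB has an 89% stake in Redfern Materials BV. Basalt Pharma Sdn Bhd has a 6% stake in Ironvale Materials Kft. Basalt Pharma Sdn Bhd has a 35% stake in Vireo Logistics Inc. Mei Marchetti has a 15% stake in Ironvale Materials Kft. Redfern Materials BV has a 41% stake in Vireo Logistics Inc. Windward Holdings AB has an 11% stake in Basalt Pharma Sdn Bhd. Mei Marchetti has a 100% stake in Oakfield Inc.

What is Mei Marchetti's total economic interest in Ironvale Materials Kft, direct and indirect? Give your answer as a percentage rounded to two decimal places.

Mei reaches Ironvale along 6 paths.
Via Windward → Basalt: 100% × 11% × 6% = 0.66%.
Via Basalt: 85% × 6% = 5.1%.
Via Windward → Redfern → Vireo: 100% × 89% × 41% × 75% = 27.3675%.
Via Windward → Basalt → Vireo: 100% × 11% × 35% × 75% = 2.8875%.
Via Basalt → Vireo: 85% × 35% × 75% = 22.3125%.
Direct stake: 15% = 15%.
Total: 0.66% + 5.1% + 27.3675% + 2.8875% + 22.3125% + 15% = 73.3275%.
Rounded: 73.33%.

73.33%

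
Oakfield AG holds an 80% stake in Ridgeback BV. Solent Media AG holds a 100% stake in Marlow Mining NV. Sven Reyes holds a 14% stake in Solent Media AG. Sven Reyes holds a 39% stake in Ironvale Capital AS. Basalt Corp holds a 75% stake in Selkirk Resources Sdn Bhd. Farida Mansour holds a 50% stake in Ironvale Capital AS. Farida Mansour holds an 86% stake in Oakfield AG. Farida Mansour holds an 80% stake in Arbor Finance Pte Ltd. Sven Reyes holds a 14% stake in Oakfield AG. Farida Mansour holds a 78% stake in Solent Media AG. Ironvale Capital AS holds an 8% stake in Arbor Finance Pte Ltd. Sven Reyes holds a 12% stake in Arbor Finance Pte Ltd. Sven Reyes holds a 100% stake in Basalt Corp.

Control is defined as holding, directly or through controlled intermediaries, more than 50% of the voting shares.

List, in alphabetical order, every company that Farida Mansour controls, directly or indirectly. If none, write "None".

Arbor Finance Pte Ltd, Marlow Mining NV, Oakfield AG, Ridgeback BV, Solent Media AG

Farida holds 78% of Solent, so Farida controls Solent.
Farida holds 86% of Oakfield, so Farida controls Oakfield.
Solent holds 100% of Marlow, so Farida controls Marlow.
Farida holds 80% of Arbor, so Farida controls Arbor.
Oakfield holds 80% of Ridgeback, so Farida controls Ridgeback.
No other company's threshold is met.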